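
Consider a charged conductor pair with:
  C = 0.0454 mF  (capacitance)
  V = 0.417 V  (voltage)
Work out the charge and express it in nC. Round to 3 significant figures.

18900 nC

Rearranging: Q = CV.
C = 0.0454 mF = 4.540×10^-5 F; V = 0.417 V.
Q = 1.893×10^-5 C  (the unit combination reduces to A·s = C)
1.893×10^-5 C × (1 nC / 1.000×10^-9 C) = 18932 nC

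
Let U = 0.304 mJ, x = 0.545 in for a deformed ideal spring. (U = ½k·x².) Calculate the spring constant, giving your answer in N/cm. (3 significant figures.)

0.0317 N/cm

Rearranging: k = 2U/x².
U = 0.304 mJ = 3.040×10^-4 J; x = 0.545 in = 0.01384 m.
k = 3.173 N/m
3.173 N/m × (1 N/cm / 100.0 N/m) = 0.03173 N/cm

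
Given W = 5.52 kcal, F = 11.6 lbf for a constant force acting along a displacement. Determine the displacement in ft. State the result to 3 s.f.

1470 ft

Rearranging W = F·d for d: d = W/F.
W = 5.52 kcal = 23096 J; F = 11.6 lbf = 51.60 N.
d = 447.6 m
447.6 m × (1 ft / 0.3048 m) = 1468 ft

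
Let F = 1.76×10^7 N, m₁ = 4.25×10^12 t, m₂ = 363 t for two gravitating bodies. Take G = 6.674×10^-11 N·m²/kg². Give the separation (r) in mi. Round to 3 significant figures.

0.0475 mi

From Newton's law of gravitation: r = √(G·m₁m₂/F).
F = 1.76×10^7 N; m₁ = 4.25×10^12 t = 4.250×10^15 kg; m₂ = 363 t = 3.630×10^5 kg; G = 6.674×10^-11 N·m²/kg².
r = 76.49 m
76.49 m × (1 mi / 1609 m) = 0.04753 mi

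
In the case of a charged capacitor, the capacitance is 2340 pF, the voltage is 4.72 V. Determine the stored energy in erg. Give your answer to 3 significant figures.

Directly: E = ½CV².
C = 2340 pF = 2.340×10^-9 F; V = 4.72 V.
E = 2.607×10^-8 J  (the unit combination reduces to kg·m²/s² = J)
2.607×10^-8 J × (1 erg / 1.000×10^-7 J) = 0.2607 erg

0.261 erg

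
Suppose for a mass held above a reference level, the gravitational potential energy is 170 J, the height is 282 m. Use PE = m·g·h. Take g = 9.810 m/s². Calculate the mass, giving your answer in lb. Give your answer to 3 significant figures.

0.135 lb

Rearranging PE = m·g·h for m: m = PE/(g·h).
PE = 170 J; h = 282 m; g = 9.810 m/s².
m = 0.06145 kg
0.06145 kg × (1 lb / 0.4536 kg) = 0.1355 lb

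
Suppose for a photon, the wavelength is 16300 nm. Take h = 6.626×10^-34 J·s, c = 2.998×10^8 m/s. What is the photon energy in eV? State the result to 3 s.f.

Directly: E = hc/λ.
λ = 16300 nm = 1.630×10^-5 m; h = 6.626×10^-34 J·s; c = 2.998×10^8 m/s.
E = 1.219×10^-20 J
1.219×10^-20 J × (1 eV / 1.602×10^-19 J) = 0.07607 eV

0.0761 eV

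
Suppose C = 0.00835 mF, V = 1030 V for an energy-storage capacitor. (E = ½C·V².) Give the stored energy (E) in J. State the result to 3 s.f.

4.43 J

E is given directly by: E = ½CV².
C = 0.00835 mF = 8.350×10^-6 F; V = 1030 V.
E = 4.429 J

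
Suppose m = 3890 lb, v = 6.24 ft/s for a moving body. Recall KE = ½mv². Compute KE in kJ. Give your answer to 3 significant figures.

3.19 kJ

KE is given directly by: KE = ½mv².
m = 3890 lb = 1764 kg; v = 6.24 ft/s = 1.902 m/s.
KE = 3191 J
3191 J × (1 kJ / 1000 J) = 3.191 kJ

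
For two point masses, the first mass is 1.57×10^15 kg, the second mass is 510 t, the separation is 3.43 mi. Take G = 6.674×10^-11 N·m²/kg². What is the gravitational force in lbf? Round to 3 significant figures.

394 lbf

Directly: F = Gm₁m₂/r².
m₁ = 1.57×10^15 kg; m₂ = 510 t = 5.100×10^5 kg; r = 3.43 mi = 5520 m; G = 6.674×10^-11 N·m²/kg².
F = 1754 N
1754 N × (1 lbf / 4.448 N) = 394.3 lbf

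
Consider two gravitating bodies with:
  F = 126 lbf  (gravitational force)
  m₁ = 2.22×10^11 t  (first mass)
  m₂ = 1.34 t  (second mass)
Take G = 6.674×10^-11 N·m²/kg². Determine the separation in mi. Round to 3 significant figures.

0.117 mi

Rearranging: r = √(G·m₁m₂/F).
F = 126 lbf = 560.5 N; m₁ = 2.22×10^11 t = 2.220×10^14 kg; m₂ = 1.34 t = 1340 kg; G = 6.674×10^-11 N·m²/kg².
r = 188.2 m
188.2 m × (1 mi / 1609 m) = 0.1169 mi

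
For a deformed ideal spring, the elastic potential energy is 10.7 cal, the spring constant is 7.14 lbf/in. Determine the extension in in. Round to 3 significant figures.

Rearranging U = ½k·x² for x: x = √(2U/k).
U = 10.7 cal = 44.77 J; k = 7.14 lbf/in = 1250 N/m.
x = 0.2676 m
0.2676 m × (1 in / 0.02540 m) = 10.54 in

10.5 in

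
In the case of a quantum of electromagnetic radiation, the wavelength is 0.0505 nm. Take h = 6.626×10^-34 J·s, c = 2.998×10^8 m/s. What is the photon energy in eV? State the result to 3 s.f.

24600 eV

E is given directly by: E = hc/λ.
λ = 0.0505 nm = 5.050×10^-11 m; h = 6.626×10^-34 J·s; c = 2.998×10^8 m/s.
E = 3.934×10^-15 J
3.934×10^-15 J × (1 eV / 1.602×10^-19 J) = 24552 eV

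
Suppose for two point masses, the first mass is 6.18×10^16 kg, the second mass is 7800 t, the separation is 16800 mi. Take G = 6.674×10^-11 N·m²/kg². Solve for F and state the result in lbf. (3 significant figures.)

F is given directly by: F = Gm₁m₂/r².
m₁ = 6.18×10^16 kg; m₂ = 7800 t = 7.800×10^6 kg; r = 16800 mi = 2.704×10^7 m; G = 6.674×10^-11 N·m²/kg².
F = 0.04401 N
0.04401 N × (1 lbf / 4.448 N) = 0.009894 lbf

0.00989 lbf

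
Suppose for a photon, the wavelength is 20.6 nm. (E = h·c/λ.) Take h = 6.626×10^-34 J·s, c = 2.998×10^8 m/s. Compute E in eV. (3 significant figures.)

E is given directly by: E = hc/λ.
λ = 20.6 nm = 2.060×10^-8 m; h = 6.626×10^-34 J·s; c = 2.998×10^8 m/s.
E = 9.643×10^-18 J
9.643×10^-18 J × (1 eV / 1.602×10^-19 J) = 60.19 eV

60.2 eV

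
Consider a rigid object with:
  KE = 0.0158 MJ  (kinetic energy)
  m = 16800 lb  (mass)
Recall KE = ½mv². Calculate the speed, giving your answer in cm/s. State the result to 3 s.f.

Solving KE = ½mv² for v: v = √(2·KE/m).
KE = 0.0158 MJ = 15800 J; m = 16800 lb = 7620 kg.
v = 2.036 m/s
2.036 m/s × (1 cm/s / 0.01000 m/s) = 203.6 cm/s

204 cm/s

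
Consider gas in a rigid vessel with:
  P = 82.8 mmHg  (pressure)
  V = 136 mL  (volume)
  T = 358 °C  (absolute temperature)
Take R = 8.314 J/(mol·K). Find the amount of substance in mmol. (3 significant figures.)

Solving PV = nRT for n: n = PV/(RT).
P = 82.8 mmHg = 11039 Pa; V = 136 mL = 1.360×10^-4 m³; T = 358 °C = 631.1 K; R = 8.314 J/(mol·K).
n = 2.861×10^-4 mol
2.861×10^-4 mol × (1 mmol / 0.001000 mol) = 0.2861 mmol

0.286 mmol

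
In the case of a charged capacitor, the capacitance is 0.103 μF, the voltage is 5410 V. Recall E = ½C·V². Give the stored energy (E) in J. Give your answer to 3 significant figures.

Directly: E = ½CV².
C = 0.103 μF = 1.030×10^-7 F; V = 5410 V.
E = 1.507 J  (the unit combination reduces to kg·m²/s² = J)

1.51 J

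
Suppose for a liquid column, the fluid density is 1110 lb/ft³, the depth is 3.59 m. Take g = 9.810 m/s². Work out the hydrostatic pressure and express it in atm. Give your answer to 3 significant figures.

6.18 atm

P is given directly by: P = ρgh.
ρ = 1110 lb/ft³ = 17780 kg/m³; h = 3.59 m; g = 9.810 m/s².
P = 6.262×10^5 Pa  (the unit combination reduces to kg/(m·s²) = Pa)
6.262×10^5 Pa × (1 atm / 1.013×10^5 Pa) = 6.180 atm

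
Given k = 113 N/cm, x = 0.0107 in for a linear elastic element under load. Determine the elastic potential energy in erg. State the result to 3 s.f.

U is given directly by: U = ½kx².
k = 113 N/cm = 11300 N/m; x = 0.0107 in = 2.718×10^-4 m.
U = 4.173×10^-4 J  (the unit combination reduces to kg·m²/s² = J)
4.173×10^-4 J × (1 erg / 1.000×10^-7 J) = 4173 erg

4170 erg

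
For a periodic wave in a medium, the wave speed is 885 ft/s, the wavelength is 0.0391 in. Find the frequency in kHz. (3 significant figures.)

Rearranging v = f·λ for f: f = v/λ.
v = 885 ft/s = 269.7 m/s; λ = 0.0391 in = 9.931×10^-4 m.
f = 2.716×10^5 Hz
2.716×10^5 Hz × (1 kHz / 1000 Hz) = 271.6 kHz

272 kHz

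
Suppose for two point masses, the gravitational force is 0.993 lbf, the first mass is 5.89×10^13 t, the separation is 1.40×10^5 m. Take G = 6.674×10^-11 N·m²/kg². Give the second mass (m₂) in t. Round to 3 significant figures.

22.0 t

Rearranging F = G·m₁·m₂/r² for m₂: m₂ = F·r²/(G·m₁).
F = 0.993 lbf = 4.417 N; m₁ = 5.89×10^13 t = 5.890×10^16 kg; r = 1.40×10^5 m; G = 6.674×10^-11 N·m²/kg².
m₂ = 22024 kg
22024 kg × (1 t / 1000 kg) = 22.02 t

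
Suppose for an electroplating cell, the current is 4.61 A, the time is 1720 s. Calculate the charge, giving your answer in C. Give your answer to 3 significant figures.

7930 C

Directly: q = It.
I = 4.61 A; t = 1720 s.
q = 7929 C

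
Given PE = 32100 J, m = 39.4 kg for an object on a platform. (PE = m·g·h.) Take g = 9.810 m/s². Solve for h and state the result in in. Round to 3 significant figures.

Rearranging: h = PE/(m·g).
PE = 32100 J; m = 39.4 kg; g = 9.810 m/s².
h = 83.05 m
83.05 m × (1 in / 0.02540 m) = 3270 in

3270 in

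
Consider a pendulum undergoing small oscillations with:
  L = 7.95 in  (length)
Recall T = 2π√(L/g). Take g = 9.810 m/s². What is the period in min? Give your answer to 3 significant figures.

0.0150 min

Directly: T = 2π√(L/g).
L = 7.95 in = 0.2019 m; g = 9.810 m/s².
T = 0.9015 s
0.9015 s × (1 min / 60.00 s) = 0.01502 min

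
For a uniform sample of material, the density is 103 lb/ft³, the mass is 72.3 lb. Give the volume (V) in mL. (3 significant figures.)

19900 mL

Solving ρ = m/V for V: V = m/ρ.
ρ = 103 lb/ft³ = 1650 kg/m³; m = 72.3 lb = 32.79 kg.
V = 0.01988 m³
0.01988 m³ × (1 mL / 1.000×10^-6 m³) = 19877 mL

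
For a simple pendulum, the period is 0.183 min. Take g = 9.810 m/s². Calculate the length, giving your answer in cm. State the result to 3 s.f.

3000 cm

Rearranging: L = g·(T/2π)².
T = 0.183 min = 10.98 s; g = 9.810 m/s².
L = 29.96 m
29.96 m × (1 cm / 0.01000 m) = 2996 cm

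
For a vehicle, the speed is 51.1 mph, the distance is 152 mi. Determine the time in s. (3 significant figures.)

10700 s

Rearranging v = d/t for t: t = d/v.
v = 51.1 mph = 22.84 m/s; d = 152 mi = 2.446×10^5 m.
t = 10708 s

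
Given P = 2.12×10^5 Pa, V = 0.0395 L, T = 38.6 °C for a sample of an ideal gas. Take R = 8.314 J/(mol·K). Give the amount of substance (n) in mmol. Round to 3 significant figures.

3.23 mmol

Rearranging: n = PV/(RT).
P = 2.12×10^5 Pa; V = 0.0395 L = 3.950×10^-5 m³; T = 38.6 °C = 311.8 K; R = 8.314 J/(mol·K).
n = 0.003231 mol
0.003231 mol × (1 mmol / 0.001000 mol) = 3.231 mmol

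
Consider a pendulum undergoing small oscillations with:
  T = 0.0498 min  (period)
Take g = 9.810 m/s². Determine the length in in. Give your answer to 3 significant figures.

Solving T = 2π√(L/g) for L: L = g·(T/2π)².
T = 0.0498 min = 2.988 s; g = 9.810 m/s².
L = 2.219 m
2.219 m × (1 in / 0.02540 m) = 87.34 in

87.3 in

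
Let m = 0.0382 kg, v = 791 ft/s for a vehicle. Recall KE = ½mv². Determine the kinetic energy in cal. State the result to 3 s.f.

265 cal

KE is given directly by: KE = ½mv².
m = 0.0382 kg; v = 791 ft/s = 241.1 m/s.
KE = 1110 J
1110 J × (1 cal / 4.184 J) = 265.4 cal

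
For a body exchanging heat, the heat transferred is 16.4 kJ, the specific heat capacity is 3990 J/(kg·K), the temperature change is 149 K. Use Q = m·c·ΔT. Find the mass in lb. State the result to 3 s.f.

0.0608 lb

Rearranging: m = Q/(c·ΔT).
Q = 16.4 kJ = 16400 J; c = 3990 J/(kg·K); ΔT = 149 K.
m = 0.02759 kg
0.02759 kg × (1 lb / 0.4536 kg) = 0.06082 lb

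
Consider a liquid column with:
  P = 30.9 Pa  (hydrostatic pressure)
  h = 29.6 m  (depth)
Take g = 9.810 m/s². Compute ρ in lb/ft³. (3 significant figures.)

0.00664 lb/ft³

Rearranging: ρ = P/(g·h).
P = 30.9 Pa; h = 29.6 m; g = 9.810 m/s².
ρ = 0.1064 kg/m³
0.1064 kg/m³ × (1 lb/ft³ / 16.02 kg/m³) = 0.006643 lb/ft³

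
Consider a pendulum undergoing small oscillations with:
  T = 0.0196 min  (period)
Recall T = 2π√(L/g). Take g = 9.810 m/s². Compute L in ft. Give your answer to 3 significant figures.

1.13 ft

Solving T = 2π√(L/g) for L: L = g·(T/2π)².
T = 0.0196 min = 1.176 s; g = 9.810 m/s².
L = 0.3437 m
0.3437 m × (1 ft / 0.3048 m) = 1.127 ft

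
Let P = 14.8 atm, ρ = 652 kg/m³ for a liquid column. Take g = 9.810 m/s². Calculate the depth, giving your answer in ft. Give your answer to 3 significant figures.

Rearranging P = ρ·g·h for h: h = P/(ρ·g).
P = 14.8 atm = 1.500×10^6 Pa; ρ = 652 kg/m³; g = 9.810 m/s².
h = 234.5 m
234.5 m × (1 ft / 0.3048 m) = 769.2 ft

769 ft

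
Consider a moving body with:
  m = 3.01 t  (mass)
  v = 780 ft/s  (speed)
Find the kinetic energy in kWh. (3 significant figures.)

23.6 kWh

Directly: KE = ½mv².
m = 3.01 t = 3010 kg; v = 780 ft/s = 237.7 m/s.
KE = 8.507×10^7 J
8.507×10^7 J × (1 kWh / 3.600×10^6 J) = 23.63 kWh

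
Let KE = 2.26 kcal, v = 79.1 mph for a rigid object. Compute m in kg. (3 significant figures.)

15.1 kg

Rearranging: m = 2·KE/v².
KE = 2.26 kcal = 9456 J; v = 79.1 mph = 35.36 m/s.
m = 15.12 kg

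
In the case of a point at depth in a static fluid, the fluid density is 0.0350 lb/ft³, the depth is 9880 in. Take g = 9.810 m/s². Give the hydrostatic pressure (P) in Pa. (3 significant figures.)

1380 Pa

P is given directly by: P = ρgh.
ρ = 0.0350 lb/ft³ = 0.5606 kg/m³; h = 9880 in = 251.0 m; g = 9.810 m/s².
P = 1380 Pa  (the unit combination reduces to kg/(m·s²) = Pa)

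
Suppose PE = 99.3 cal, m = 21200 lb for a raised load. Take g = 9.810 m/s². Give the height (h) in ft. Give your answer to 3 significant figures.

Rearranging PE = m·g·h for h: h = PE/(m·g).
PE = 99.3 cal = 415.5 J; m = 21200 lb = 9616 kg; g = 9.810 m/s².
h = 0.004404 m
0.004404 m × (1 ft / 0.3048 m) = 0.01445 ft

0.0144 ft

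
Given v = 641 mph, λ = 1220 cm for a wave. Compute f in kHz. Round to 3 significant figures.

Rearranging: f = v/λ.
v = 641 mph = 286.6 m/s; λ = 1220 cm = 12.20 m.
f = 23.49 Hz
23.49 Hz × (1 kHz / 1000 Hz) = 0.02349 kHz

0.0235 kHz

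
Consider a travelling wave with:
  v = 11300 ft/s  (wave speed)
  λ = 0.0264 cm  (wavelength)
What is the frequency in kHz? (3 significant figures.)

Solving v = f·λ for f: f = v/λ.
v = 11300 ft/s = 3444 m/s; λ = 0.0264 cm = 2.640×10^-4 m.
f = 1.305×10^7 Hz
1.305×10^7 Hz × (1 kHz / 1000 Hz) = 13046 kHz

13000 kHz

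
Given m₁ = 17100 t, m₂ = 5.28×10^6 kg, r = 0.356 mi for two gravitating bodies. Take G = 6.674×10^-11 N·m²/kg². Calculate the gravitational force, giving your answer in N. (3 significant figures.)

0.0184 N

From Newton's law of gravitation: F = Gm₁m₂/r².
m₁ = 17100 t = 1.710×10^7 kg; m₂ = 5.28×10^6 kg; r = 0.356 mi = 572.9 m; G = 6.674×10^-11 N·m²/kg².
F = 0.01836 N  (the unit combination reduces to kg·m/s² = N)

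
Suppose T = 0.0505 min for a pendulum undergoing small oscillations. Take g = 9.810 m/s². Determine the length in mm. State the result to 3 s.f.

Rearranging T = 2π√(L/g) for L: L = g·(T/2π)².
T = 0.0505 min = 3.030 s; g = 9.810 m/s².
L = 2.281 m
2.281 m × (1 mm / 0.001000 m) = 2281 mm

2280 mm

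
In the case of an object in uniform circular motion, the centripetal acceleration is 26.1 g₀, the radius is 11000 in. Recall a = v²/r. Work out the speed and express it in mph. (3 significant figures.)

598 mph

Rearranging a = v²/r for v: v = √(a·r).
a = 26.1 g₀ = 256.0 m/s²; r = 11000 in = 279.4 m.
v = 267.4 m/s
267.4 m/s × (1 mph / 0.4470 m/s) = 598.2 mph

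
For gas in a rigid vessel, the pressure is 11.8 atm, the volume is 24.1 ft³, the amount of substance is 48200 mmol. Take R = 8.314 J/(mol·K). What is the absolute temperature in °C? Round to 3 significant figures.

Rearranging PV = nRT for T: T = PV/(nR).
P = 11.8 atm = 1.196×10^6 Pa; V = 24.1 ft³ = 0.6824 m³; n = 48200 mmol = 48.20 mol; R = 8.314 J/(mol·K).
T = 2036 K
2036 K − 273.15 = 1763 °C

1760 °C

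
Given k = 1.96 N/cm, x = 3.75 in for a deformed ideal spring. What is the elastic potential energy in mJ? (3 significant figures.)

889 mJ

U is given directly by: U = ½kx².
k = 1.96 N/cm = 196.0 N/m; x = 3.75 in = 0.09525 m.
U = 0.8891 J
0.8891 J × (1 mJ / 0.001000 J) = 889.1 mJ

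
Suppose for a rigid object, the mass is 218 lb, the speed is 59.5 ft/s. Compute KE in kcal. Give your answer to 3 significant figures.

3.89 kcal

Directly: KE = ½mv².
m = 218 lb = 98.88 kg; v = 59.5 ft/s = 18.14 m/s.
KE = 16261 J
16261 J × (1 kcal / 4184 J) = 3.887 kcal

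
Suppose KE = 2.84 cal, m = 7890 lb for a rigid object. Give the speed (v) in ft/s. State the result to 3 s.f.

0.267 ft/s

Rearranging: v = √(2·KE/m).
KE = 2.84 cal = 11.88 J; m = 7890 lb = 3579 kg.
v = 0.08149 m/s
0.08149 m/s × (1 ft/s / 0.3048 m/s) = 0.2674 ft/s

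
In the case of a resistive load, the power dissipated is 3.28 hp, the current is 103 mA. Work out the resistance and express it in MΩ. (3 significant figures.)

0.231 MΩ

Solving P = I²R for R: R = P/I².
P = 3.28 hp = 2446 W; I = 103 mA = 0.1030 A.
R = 2.305×10^5 Ω
2.305×10^5 Ω × (1 MΩ / 1.000×10^6 Ω) = 0.2305 MΩ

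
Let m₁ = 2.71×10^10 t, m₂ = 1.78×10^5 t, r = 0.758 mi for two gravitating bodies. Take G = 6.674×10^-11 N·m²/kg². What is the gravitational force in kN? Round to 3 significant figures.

Directly: F = Gm₁m₂/r².
m₁ = 2.71×10^10 t = 2.710×10^13 kg; m₂ = 1.78×10^5 t = 1.780×10^8 kg; r = 0.758 mi = 1220 m; G = 6.674×10^-11 N·m²/kg².
F = 2.163×10^5 N  (the unit combination reduces to kg·m/s² = N)
2.163×10^5 N × (1 kN / 1000 N) = 216.3 kN

216 kN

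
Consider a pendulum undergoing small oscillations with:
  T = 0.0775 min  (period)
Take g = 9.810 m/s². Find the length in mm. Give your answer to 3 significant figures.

5370 mm

Rearranging T = 2π√(L/g) for L: L = g·(T/2π)².
T = 0.0775 min = 4.650 s; g = 9.810 m/s².
L = 5.373 m
5.373 m × (1 mm / 0.001000 m) = 5373 mm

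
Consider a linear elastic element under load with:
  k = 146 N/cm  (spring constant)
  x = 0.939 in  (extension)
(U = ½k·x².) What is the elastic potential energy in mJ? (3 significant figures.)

4150 mJ

U is given directly by: U = ½kx².
k = 146 N/cm = 14600 N/m; x = 0.939 in = 0.02385 m.
U = 4.153 J
4.153 J × (1 mJ / 0.001000 J) = 4153 mJ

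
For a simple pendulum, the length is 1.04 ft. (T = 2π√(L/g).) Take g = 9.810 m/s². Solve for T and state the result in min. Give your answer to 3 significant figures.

Directly: T = 2π√(L/g).
L = 1.04 ft = 0.3170 m; g = 9.810 m/s².
T = 1.129 s
1.129 s × (1 min / 60.00 s) = 0.01882 min

0.0188 min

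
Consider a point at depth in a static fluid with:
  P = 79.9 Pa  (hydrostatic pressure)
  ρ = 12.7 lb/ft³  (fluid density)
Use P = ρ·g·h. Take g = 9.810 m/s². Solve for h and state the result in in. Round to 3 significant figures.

1.58 in

Rearranging P = ρ·g·h for h: h = P/(ρ·g).
P = 79.9 Pa; ρ = 12.7 lb/ft³ = 203.4 kg/m³; g = 9.810 m/s².
h = 0.04004 m
0.04004 m × (1 in / 0.02540 m) = 1.576 in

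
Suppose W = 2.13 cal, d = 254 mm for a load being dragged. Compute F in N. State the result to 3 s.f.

Rearranging W = F·d for F: F = W/d.
W = 2.13 cal = 8.912 J; d = 254 mm = 0.2540 m.
F = 35.09 N

35.1 N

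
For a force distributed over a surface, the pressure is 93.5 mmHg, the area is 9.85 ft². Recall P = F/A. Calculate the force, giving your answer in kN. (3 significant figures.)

Rearranging: F = P·A.
P = 93.5 mmHg = 12466 Pa; A = 9.85 ft² = 0.9151 m².
F = 11407 N  (the unit combination reduces to kg·m/s² = N)
11407 N × (1 kN / 1000 N) = 11.41 kN

11.4 kN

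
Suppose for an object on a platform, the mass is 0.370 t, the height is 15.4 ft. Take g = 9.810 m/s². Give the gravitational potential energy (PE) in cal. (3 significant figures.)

4070 cal

PE is given directly by: PE = mgh.
m = 0.370 t = 370.0 kg; h = 15.4 ft = 4.694 m; g = 9.810 m/s².
PE = 17038 J
17038 J × (1 cal / 4.184 J) = 4072 cal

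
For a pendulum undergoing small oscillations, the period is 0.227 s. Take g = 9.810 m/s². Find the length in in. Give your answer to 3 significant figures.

Solving T = 2π√(L/g) for L: L = g·(T/2π)².
T = 0.227 s; g = 9.810 m/s².
L = 0.01280 m
0.01280 m × (1 in / 0.02540 m) = 0.5041 in

0.504 in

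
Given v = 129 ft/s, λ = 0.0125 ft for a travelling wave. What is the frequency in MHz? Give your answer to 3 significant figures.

Solving v = f·λ for f: f = v/λ.
v = 129 ft/s = 39.32 m/s; λ = 0.0125 ft = 0.003810 m.
f = 10320 Hz
10320 Hz × (1 MHz / 1.000×10^6 Hz) = 0.01032 MHz

0.0103 MHz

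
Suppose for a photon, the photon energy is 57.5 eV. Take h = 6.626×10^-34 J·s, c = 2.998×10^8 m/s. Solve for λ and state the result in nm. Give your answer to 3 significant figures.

Rearranging E = h·c/λ for λ: λ = hc/E.
E = 57.5 eV = 9.213×10^-18 J; h = 6.626×10^-34 J·s; c = 2.998×10^8 m/s.
λ = 2.156×10^-8 m
2.156×10^-8 m × (1 nm / 1.000×10^-9 m) = 21.56 nm

21.6 nm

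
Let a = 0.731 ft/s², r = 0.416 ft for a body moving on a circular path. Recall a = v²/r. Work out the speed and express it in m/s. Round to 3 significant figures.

Solving a = v²/r for v: v = √(a·r).
a = 0.731 ft/s² = 0.2228 m/s²; r = 0.416 ft = 0.1268 m.
v = 0.1681 m/s

0.168 m/s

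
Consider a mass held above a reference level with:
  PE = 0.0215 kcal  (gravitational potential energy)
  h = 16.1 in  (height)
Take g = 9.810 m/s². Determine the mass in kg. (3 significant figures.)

22.4 kg

Solving PE = m·g·h for m: m = PE/(g·h).
PE = 0.0215 kcal = 89.96 J; h = 16.1 in = 0.4089 m; g = 9.810 m/s².
m = 22.42 kg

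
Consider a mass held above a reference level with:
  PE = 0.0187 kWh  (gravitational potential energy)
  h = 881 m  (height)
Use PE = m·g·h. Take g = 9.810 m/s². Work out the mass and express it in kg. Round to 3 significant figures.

Solving PE = m·g·h for m: m = PE/(g·h).
PE = 0.0187 kWh = 67320 J; h = 881 m; g = 9.810 m/s².
m = 7.789 kg

7.79 kg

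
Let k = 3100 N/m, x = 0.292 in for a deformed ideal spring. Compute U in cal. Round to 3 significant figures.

U is given directly by: U = ½kx².
k = 3100 N/m; x = 0.292 in = 0.007417 m.
U = 0.08526 J  (the unit combination reduces to kg·m²/s² = J)
0.08526 J × (1 cal / 4.184 J) = 0.02038 cal

0.0204 cal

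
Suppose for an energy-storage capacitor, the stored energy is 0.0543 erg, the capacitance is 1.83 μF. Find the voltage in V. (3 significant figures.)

0.0770 V

Rearranging E = ½C·V² for V: V = √(2E/C).
E = 0.0543 erg = 5.430×10^-9 J; C = 1.83 μF = 1.830×10^-6 F.
V = 0.07704 V  (the unit combination reduces to kg·m²/(A·s³) = V)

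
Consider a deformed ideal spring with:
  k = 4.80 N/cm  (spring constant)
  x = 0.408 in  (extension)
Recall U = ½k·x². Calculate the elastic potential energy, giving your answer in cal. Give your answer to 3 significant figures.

0.00616 cal

Directly: U = ½kx².
k = 4.80 N/cm = 480.0 N/m; x = 0.408 in = 0.01036 m.
U = 0.02578 J
0.02578 J × (1 cal / 4.184 J) = 0.006160 cal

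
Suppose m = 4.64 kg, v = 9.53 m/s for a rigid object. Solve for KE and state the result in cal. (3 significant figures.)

50.4 cal

Directly: KE = ½mv².
m = 4.64 kg; v = 9.53 m/s.
KE = 210.7 J  (the unit combination reduces to kg·m²/s² = J)
210.7 J × (1 cal / 4.184 J) = 50.36 cal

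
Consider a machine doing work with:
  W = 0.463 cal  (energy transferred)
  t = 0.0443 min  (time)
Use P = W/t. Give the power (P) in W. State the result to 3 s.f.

0.729 W

Directly: P = W/t.
W = 0.463 cal = 1.937 J; t = 0.0443 min = 2.658 s.
P = 0.7288 W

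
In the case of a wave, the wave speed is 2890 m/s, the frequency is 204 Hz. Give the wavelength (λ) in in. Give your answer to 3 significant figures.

558 in

Rearranging v = f·λ for λ: λ = v/f.
v = 2890 m/s; f = 204 Hz.
λ = 14.17 m
14.17 m × (1 in / 0.02540 m) = 557.7 in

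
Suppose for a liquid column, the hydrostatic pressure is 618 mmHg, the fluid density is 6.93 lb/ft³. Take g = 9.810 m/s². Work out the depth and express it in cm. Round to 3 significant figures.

Solving P = ρ·g·h for h: h = P/(ρ·g).
P = 618 mmHg = 82393 Pa; ρ = 6.93 lb/ft³ = 111.0 kg/m³; g = 9.810 m/s².
h = 75.66 m
75.66 m × (1 cm / 0.01000 m) = 7566 cm

7570 cm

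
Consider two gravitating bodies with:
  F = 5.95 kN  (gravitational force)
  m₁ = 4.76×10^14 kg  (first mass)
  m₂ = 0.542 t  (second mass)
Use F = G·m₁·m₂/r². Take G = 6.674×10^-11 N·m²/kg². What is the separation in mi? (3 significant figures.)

0.0334 mi

Rearranging F = G·m₁·m₂/r² for r: r = √(G·m₁m₂/F).
F = 5.95 kN = 5950 N; m₁ = 4.76×10^14 kg; m₂ = 0.542 t = 542.0 kg; G = 6.674×10^-11 N·m²/kg².
r = 53.79 m
53.79 m × (1 mi / 1609 m) = 0.03343 mi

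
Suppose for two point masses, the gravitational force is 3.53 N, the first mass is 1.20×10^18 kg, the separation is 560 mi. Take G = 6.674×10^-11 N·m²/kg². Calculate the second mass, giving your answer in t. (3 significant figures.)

35.8 t

From Newton's law of gravitation: m₂ = F·r²/(G·m₁).
F = 3.53 N; m₁ = 1.20×10^18 kg; r = 560 mi = 9.012×10^5 m; G = 6.674×10^-11 N·m²/kg².
m₂ = 35800 kg
35800 kg × (1 t / 1000 kg) = 35.80 t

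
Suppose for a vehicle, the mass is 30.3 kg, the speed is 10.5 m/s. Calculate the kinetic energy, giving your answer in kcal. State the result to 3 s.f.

0.399 kcal

KE is given directly by: KE = ½mv².
m = 30.3 kg; v = 10.5 m/s.
KE = 1670 J
1670 J × (1 kcal / 4184 J) = 0.3992 kcal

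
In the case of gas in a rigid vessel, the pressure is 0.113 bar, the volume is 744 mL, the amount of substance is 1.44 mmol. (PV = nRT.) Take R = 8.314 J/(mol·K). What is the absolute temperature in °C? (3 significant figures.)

429 °C

Rearranging PV = nRT for T: T = PV/(nR).
P = 0.113 bar = 11300 Pa; V = 744 mL = 7.440×10^-4 m³; n = 1.44 mmol = 0.001440 mol; R = 8.314 J/(mol·K).
T = 702.2 K
702.2 K − 273.15 = 429.1 °C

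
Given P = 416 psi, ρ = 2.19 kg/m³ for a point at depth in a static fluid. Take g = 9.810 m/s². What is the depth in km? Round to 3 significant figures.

134 km

Rearranging P = ρ·g·h for h: h = P/(ρ·g).
P = 416 psi = 2.868×10^6 Pa; ρ = 2.19 kg/m³; g = 9.810 m/s².
h = 1.335×10^5 m
1.335×10^5 m × (1 km / 1000 m) = 133.5 km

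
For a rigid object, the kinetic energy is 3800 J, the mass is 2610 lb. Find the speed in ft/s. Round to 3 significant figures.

Rearranging: v = √(2·KE/m).
KE = 3800 J; m = 2610 lb = 1184 kg.
v = 2.534 m/s
2.534 m/s × (1 ft/s / 0.3048 m/s) = 8.313 ft/s

8.31 ft/s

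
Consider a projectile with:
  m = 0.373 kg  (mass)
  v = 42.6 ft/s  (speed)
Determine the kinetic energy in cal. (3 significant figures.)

7.52 cal

KE is given directly by: KE = ½mv².
m = 0.373 kg; v = 42.6 ft/s = 12.98 m/s.
KE = 31.44 J
31.44 J × (1 cal / 4.184 J) = 7.515 cal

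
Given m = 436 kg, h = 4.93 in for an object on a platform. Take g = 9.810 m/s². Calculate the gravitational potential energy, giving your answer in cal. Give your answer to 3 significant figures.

Directly: PE = mgh.
m = 436 kg; h = 4.93 in = 0.1252 m; g = 9.810 m/s².
PE = 535.6 J
535.6 J × (1 cal / 4.184 J) = 128.0 cal

128 cal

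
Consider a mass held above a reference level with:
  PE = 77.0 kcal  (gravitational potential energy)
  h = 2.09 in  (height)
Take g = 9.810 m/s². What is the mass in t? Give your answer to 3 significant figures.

Rearranging PE = m·g·h for m: m = PE/(g·h).
PE = 77.0 kcal = 3.222×10^5 J; h = 2.09 in = 0.05309 m; g = 9.810 m/s².
m = 6.186×10^5 kg
6.186×10^5 kg × (1 t / 1000 kg) = 618.6 t

619 t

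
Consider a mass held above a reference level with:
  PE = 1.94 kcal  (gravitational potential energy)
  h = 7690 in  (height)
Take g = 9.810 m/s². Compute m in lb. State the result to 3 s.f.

9.34 lb

Solving PE = m·g·h for m: m = PE/(g·h).
PE = 1.94 kcal = 8117 J; h = 7690 in = 195.3 m; g = 9.810 m/s².
m = 4.236 kg
4.236 kg × (1 lb / 0.4536 kg) = 9.339 lb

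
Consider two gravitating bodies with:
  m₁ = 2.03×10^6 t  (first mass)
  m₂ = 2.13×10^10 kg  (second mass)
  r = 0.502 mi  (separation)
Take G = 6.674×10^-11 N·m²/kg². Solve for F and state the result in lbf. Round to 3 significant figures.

Directly: F = Gm₁m₂/r².
m₁ = 2.03×10^6 t = 2.030×10^9 kg; m₂ = 2.13×10^10 kg; r = 0.502 mi = 807.9 m; G = 6.674×10^-11 N·m²/kg².
F = 4421 N  (the unit combination reduces to kg·m/s² = N)
4421 N × (1 lbf / 4.448 N) = 994.0 lbf

994 lbf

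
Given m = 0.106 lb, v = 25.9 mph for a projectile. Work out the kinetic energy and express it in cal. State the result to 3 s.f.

0.770 cal

KE is given directly by: KE = ½mv².
m = 0.106 lb = 0.04808 kg; v = 25.9 mph = 11.58 m/s.
KE = 3.223 J  (the unit combination reduces to kg·m²/s² = J)
3.223 J × (1 cal / 4.184 J) = 0.7703 cal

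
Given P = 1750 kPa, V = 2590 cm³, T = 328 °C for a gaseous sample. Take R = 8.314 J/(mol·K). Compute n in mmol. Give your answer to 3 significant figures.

907 mmol

Rearranging PV = nRT for n: n = PV/(RT).
P = 1750 kPa = 1.750×10^6 Pa; V = 2590 cm³ = 0.002590 m³; T = 328 °C = 601.1 K; R = 8.314 J/(mol·K).
n = 0.9069 mol
0.9069 mol × (1 mmol / 0.001000 mol) = 906.9 mmol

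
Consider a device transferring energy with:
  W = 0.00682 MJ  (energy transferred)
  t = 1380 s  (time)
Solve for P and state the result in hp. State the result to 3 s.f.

0.00663 hp

P is given directly by: P = W/t.
W = 0.00682 MJ = 6820 J; t = 1380 s.
P = 4.942 W
4.942 W × (1 hp / 745.7 W) = 0.006627 hp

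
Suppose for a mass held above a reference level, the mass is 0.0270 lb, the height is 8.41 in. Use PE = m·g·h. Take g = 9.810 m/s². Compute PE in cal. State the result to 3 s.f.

0.00613 cal

Directly: PE = mgh.
m = 0.0270 lb = 0.01225 kg; h = 8.41 in = 0.2136 m; g = 9.810 m/s².
PE = 0.02566 J
0.02566 J × (1 cal / 4.184 J) = 0.006134 cal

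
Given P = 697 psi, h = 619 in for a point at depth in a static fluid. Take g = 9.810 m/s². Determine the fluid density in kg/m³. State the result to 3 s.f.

31200 kg/m³

Solving P = ρ·g·h for ρ: ρ = P/(g·h).
P = 697 psi = 4.806×10^6 Pa; h = 619 in = 15.72 m; g = 9.810 m/s².
ρ = 31157 kg/m³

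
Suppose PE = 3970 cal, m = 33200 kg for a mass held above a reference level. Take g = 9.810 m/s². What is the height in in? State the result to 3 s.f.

Rearranging: h = PE/(m·g).
PE = 3970 cal = 16610 J; m = 33200 kg; g = 9.810 m/s².
h = 0.05100 m
0.05100 m × (1 in / 0.02540 m) = 2.008 in

2.01 in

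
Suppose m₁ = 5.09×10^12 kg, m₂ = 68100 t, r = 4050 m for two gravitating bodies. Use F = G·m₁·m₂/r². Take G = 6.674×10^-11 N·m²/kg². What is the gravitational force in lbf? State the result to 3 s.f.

317 lbf

F is given directly by: F = Gm₁m₂/r².
m₁ = 5.09×10^12 kg; m₂ = 68100 t = 6.810×10^7 kg; r = 4050 m; G = 6.674×10^-11 N·m²/kg².
F = 1410 N
1410 N × (1 lbf / 4.448 N) = 317.1 lbf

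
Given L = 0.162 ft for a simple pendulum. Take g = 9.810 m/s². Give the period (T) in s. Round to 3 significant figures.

0.446 s

T is given directly by: T = 2π√(L/g).
L = 0.162 ft = 0.04938 m; g = 9.810 m/s².
T = 0.4458 s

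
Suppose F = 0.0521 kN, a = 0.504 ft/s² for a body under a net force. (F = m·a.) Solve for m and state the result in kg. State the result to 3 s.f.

From Newton's second law: m = F/a.
F = 0.0521 kN = 52.10 N; a = 0.504 ft/s² = 0.1536 m/s².
m = 339.2 kg

339 kg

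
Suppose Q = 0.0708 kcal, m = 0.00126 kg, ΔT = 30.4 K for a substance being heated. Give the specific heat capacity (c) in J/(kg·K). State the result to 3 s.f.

7730 J/(kg·K)

Rearranging: c = Q/(m·ΔT).
Q = 0.0708 kcal = 296.2 J; m = 0.00126 kg; ΔT = 30.4 K.
c = 7734 J/(kg·K)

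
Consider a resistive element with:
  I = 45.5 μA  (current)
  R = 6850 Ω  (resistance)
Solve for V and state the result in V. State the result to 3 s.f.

From Ohm's law: V = IR.
I = 45.5 μA = 4.550×10^-5 A; R = 6850 Ω.
V = 0.3117 V  (the unit combination reduces to kg·m²/(A·s³) = V)

0.312 V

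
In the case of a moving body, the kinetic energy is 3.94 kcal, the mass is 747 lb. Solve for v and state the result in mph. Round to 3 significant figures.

Rearranging: v = √(2·KE/m).
KE = 3.94 kcal = 16485 J; m = 747 lb = 338.8 kg.
v = 9.864 m/s
9.864 m/s × (1 mph / 0.4470 m/s) = 22.07 mph

22.1 mph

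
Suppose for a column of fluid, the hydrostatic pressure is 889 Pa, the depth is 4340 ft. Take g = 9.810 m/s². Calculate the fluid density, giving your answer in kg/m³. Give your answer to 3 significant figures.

0.0685 kg/m³

Rearranging: ρ = P/(g·h).
P = 889 Pa; h = 4340 ft = 1323 m; g = 9.810 m/s².
ρ = 0.06851 kg/m³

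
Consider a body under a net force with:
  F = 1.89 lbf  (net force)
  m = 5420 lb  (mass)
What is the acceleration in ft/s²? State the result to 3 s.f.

0.0112 ft/s²

From Newton's second law: a = F/m.
F = 1.89 lbf = 8.407 N; m = 5420 lb = 2458 kg.
a = 0.003420 m/s²
0.003420 m/s² × (1 ft/s² / 0.3048 m/s²) = 0.01122 ft/s²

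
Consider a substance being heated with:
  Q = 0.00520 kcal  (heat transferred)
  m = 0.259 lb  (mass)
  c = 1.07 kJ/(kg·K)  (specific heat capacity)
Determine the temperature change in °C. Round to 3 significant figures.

Rearranging: ΔT = Q/(m·c).
Q = 0.00520 kcal = 21.76 J; m = 0.259 lb = 0.1175 kg; c = 1.07 kJ/(kg·K) = 1070 J/(kg·K).
ΔT = 0.1731 K
Since 1 °C = 1 K, 0.1731 °C.

0.173 °C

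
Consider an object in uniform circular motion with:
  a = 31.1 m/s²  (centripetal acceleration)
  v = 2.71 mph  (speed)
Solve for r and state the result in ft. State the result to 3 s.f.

0.155 ft

Solving a = v²/r for r: r = v²/a.
a = 31.1 m/s²; v = 2.71 mph = 1.211 m/s.
r = 0.04719 m
0.04719 m × (1 ft / 0.3048 m) = 0.1548 ft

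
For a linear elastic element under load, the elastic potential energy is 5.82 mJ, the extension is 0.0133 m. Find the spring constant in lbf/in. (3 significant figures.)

0.376 lbf/in

Rearranging U = ½k·x² for k: k = 2U/x².
U = 5.82 mJ = 0.005820 J; x = 0.0133 m.
k = 65.80 N/m
65.80 N/m × (1 lbf/in / 175.1 N/m) = 0.3757 lbf/in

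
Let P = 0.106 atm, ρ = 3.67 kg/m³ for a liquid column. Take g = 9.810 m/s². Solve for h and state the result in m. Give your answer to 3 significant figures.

298 m

Solving P = ρ·g·h for h: h = P/(ρ·g).
P = 0.106 atm = 10740 Pa; ρ = 3.67 kg/m³; g = 9.810 m/s².
h = 298.3 m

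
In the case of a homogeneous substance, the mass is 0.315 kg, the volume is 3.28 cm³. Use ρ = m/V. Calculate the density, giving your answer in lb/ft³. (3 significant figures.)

Directly: ρ = m/V.
m = 0.315 kg; V = 3.28 cm³ = 3.280×10^-6 m³.
ρ = 96037 kg/m³
96037 kg/m³ × (1 lb/ft³ / 16.02 kg/m³) = 5995 lb/ft³

6000 lb/ft³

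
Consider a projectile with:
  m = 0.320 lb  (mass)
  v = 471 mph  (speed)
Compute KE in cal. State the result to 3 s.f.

KE is given directly by: KE = ½mv².
m = 0.320 lb = 0.1451 kg; v = 471 mph = 210.6 m/s.
KE = 3218 J
3218 J × (1 cal / 4.184 J) = 769.0 cal

769 cal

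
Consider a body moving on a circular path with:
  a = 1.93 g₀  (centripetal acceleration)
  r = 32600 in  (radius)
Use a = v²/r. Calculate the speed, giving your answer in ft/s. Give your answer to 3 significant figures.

411 ft/s

Rearranging a = v²/r for v: v = √(a·r).
a = 1.93 g₀ = 18.93 m/s²; r = 32600 in = 828.0 m.
v = 125.2 m/s
125.2 m/s × (1 ft/s / 0.3048 m/s) = 410.7 ft/s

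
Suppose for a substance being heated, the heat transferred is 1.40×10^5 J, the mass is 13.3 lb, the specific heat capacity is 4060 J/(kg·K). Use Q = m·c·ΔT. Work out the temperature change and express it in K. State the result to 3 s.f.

5.72 K

Rearranging: ΔT = Q/(m·c).
Q = 1.40×10^5 J; m = 13.3 lb = 6.033 kg; c = 4060 J/(kg·K).
ΔT = 5.716 K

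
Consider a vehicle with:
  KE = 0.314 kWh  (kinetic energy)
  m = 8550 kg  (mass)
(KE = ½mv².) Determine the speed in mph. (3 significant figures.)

36.4 mph

Solving KE = ½mv² for v: v = √(2·KE/m).
KE = 0.314 kWh = 1.130×10^6 J; m = 8550 kg.
v = 16.26 m/s
16.26 m/s × (1 mph / 0.4470 m/s) = 36.37 mph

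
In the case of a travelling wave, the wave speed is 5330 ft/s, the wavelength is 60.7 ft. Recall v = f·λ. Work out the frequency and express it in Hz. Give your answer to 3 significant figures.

Rearranging v = f·λ for f: f = v/λ.
v = 5330 ft/s = 1625 m/s; λ = 60.7 ft = 18.50 m.
f = 87.81 Hz

87.8 Hz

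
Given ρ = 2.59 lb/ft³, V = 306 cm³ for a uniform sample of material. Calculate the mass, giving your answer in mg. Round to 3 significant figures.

Rearranging: m = ρV.
ρ = 2.59 lb/ft³ = 41.49 kg/m³; V = 306 cm³ = 3.060×10^-4 m³.
m = 0.01270 kg
0.01270 kg × (1 mg / 1.000×10^-6 kg) = 12695 mg

12700 mg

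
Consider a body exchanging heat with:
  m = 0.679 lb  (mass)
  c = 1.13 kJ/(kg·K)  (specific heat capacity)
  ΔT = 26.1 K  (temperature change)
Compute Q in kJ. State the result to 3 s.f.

9.08 kJ

Directly: Q = mcΔT.
m = 0.679 lb = 0.3080 kg; c = 1.13 kJ/(kg·K) = 1130 J/(kg·K); ΔT = 26.1 K.
Q = 9084 J  (the unit combination reduces to kg·m²/s² = J)
9084 J × (1 kJ / 1000 J) = 9.084 kJ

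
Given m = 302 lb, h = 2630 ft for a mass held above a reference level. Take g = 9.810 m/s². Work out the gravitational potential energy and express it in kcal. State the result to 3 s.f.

257 kcal

PE is given directly by: PE = mgh.
m = 302 lb = 137.0 kg; h = 2630 ft = 801.6 m; g = 9.810 m/s².
PE = 1.077×10^6 J
1.077×10^6 J × (1 kcal / 4184 J) = 257.5 kcal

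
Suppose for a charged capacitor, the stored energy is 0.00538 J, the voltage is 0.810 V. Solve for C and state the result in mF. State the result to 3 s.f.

Rearranging: C = 2E/V².
E = 0.00538 J; V = 0.810 V.
C = 0.01640 F
0.01640 F × (1 mF / 0.001000 F) = 16.40 mF

16.4 mF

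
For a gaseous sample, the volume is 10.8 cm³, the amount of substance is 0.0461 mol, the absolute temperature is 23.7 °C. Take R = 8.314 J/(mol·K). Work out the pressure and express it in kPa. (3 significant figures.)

10500 kPa

From the ideal-gas law: P = nRT/V.
V = 10.8 cm³ = 1.080×10^-5 m³; n = 0.0461 mol; T = 23.7 °C = 296.8 K; R = 8.314 J/(mol·K).
P = 1.053×10^7 Pa  (the unit combination reduces to kg/(m·s²) = Pa)
1.053×10^7 Pa × (1 kPa / 1000 Pa) = 10535 kPa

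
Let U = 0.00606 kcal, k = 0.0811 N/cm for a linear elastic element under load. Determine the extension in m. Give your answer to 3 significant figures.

2.50 m

Rearranging: x = √(2U/k).
U = 0.00606 kcal = 25.36 J; k = 0.0811 N/cm = 8.110 N/m.
x = 2.501 m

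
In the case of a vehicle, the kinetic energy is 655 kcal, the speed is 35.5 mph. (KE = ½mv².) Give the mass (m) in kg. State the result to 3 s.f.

21800 kg

Rearranging KE = ½mv² for m: m = 2·KE/v².
KE = 655 kcal = 2.741×10^6 J; v = 35.5 mph = 15.87 m/s.
m = 21763 kg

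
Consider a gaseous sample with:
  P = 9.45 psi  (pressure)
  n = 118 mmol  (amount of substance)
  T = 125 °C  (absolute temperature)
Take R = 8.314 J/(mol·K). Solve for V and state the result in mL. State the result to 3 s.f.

5990 mL

Rearranging: V = nRT/P.
P = 9.45 psi = 65155 Pa; n = 118 mmol = 0.1180 mol; T = 125 °C = 398.1 K; R = 8.314 J/(mol·K).
V = 0.005995 m³
0.005995 m³ × (1 mL / 1.000×10^-6 m³) = 5995 mL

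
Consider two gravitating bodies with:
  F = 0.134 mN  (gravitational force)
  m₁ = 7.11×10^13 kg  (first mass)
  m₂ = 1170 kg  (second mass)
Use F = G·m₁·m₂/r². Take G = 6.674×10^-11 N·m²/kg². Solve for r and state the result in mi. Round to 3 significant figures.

126 mi

From Newton's law of gravitation: r = √(G·m₁m₂/F).
F = 0.134 mN = 1.340×10^-4 N; m₁ = 7.11×10^13 kg; m₂ = 1170 kg; G = 6.674×10^-11 N·m²/kg².
r = 2.035×10^5 m
2.035×10^5 m × (1 mi / 1609 m) = 126.5 mi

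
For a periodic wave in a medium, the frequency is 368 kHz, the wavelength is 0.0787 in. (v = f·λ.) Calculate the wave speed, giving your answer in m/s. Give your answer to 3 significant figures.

736 m/s

Directly: v = fλ.
f = 368 kHz = 3.680×10^5 Hz; λ = 0.0787 in = 0.001999 m.
v = 735.6 m/s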